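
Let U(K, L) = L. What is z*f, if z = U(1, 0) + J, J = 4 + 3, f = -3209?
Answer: -22463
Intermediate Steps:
J = 7
z = 7 (z = 0 + 7 = 7)
z*f = 7*(-3209) = -22463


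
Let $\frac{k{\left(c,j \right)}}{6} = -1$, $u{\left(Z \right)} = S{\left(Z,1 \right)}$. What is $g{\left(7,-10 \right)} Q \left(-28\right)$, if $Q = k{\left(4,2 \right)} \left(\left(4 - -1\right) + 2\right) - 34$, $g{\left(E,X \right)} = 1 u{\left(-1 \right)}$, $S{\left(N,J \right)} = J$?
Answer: $2128$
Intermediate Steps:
$u{\left(Z \right)} = 1$
$k{\left(c,j \right)} = -6$ ($k{\left(c,j \right)} = 6 \left(-1\right) = -6$)
$g{\left(E,X \right)} = 1$ ($g{\left(E,X \right)} = 1 \cdot 1 = 1$)
$Q = -76$ ($Q = - 6 \left(\left(4 - -1\right) + 2\right) - 34 = - 6 \left(\left(4 + 1\right) + 2\right) - 34 = - 6 \left(5 + 2\right) - 34 = \left(-6\right) 7 - 34 = -42 - 34 = -76$)
$g{\left(7,-10 \right)} Q \left(-28\right) = 1 \left(-76\right) \left(-28\right) = \left(-76\right) \left(-28\right) = 2128$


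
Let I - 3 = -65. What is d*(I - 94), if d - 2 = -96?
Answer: 14664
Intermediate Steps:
I = -62 (I = 3 - 65 = -62)
d = -94 (d = 2 - 96 = -94)
d*(I - 94) = -94*(-62 - 94) = -94*(-156) = 14664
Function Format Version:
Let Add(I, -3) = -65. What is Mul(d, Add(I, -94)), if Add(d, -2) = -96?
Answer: 14664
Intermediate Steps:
I = -62 (I = Add(3, -65) = -62)
d = -94 (d = Add(2, -96) = -94)
Mul(d, Add(I, -94)) = Mul(-94, Add(-62, -94)) = Mul(-94, -156) = 14664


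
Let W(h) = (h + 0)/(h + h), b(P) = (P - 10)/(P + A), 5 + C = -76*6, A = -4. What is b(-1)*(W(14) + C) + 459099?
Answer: 4580859/10 ≈ 4.5809e+5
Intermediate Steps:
C = -461 (C = -5 - 76*6 = -5 - 456 = -461)
b(P) = (-10 + P)/(-4 + P) (b(P) = (P - 10)/(P - 4) = (-10 + P)/(-4 + P))
W(h) = ½ (W(h) = h/((2*h)) = h*(1/(2*h)) = ½)
b(-1)*(W(14) + C) + 459099 = ((-10 - 1)/(-4 - 1))*(½ - 461) + 459099 = (-11/(-5))*(-921/2) + 459099 = -⅕*(-11)*(-921/2) + 459099 = (11/5)*(-921/2) + 459099 = -10131/10 + 459099 = 4580859/10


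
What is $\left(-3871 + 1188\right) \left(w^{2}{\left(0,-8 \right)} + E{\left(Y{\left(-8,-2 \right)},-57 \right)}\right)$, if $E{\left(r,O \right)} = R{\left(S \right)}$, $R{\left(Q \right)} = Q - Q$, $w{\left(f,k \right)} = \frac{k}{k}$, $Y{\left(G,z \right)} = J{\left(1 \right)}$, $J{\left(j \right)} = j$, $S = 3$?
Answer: $-2683$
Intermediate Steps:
$Y{\left(G,z \right)} = 1$
$w{\left(f,k \right)} = 1$
$R{\left(Q \right)} = 0$
$E{\left(r,O \right)} = 0$
$\left(-3871 + 1188\right) \left(w^{2}{\left(0,-8 \right)} + E{\left(Y{\left(-8,-2 \right)},-57 \right)}\right) = \left(-3871 + 1188\right) \left(1^{2} + 0\right) = - 2683 \left(1 + 0\right) = \left(-2683\right) 1 = -2683$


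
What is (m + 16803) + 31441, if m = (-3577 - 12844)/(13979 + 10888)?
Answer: 1199667127/24867 ≈ 48243.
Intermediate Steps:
m = -16421/24867 ≈ -0.66035
(m + 16803) + 31441 = (-16421/24867 + 16803) + 31441 = 417823780/24867 + 31441 = 1199667127/24867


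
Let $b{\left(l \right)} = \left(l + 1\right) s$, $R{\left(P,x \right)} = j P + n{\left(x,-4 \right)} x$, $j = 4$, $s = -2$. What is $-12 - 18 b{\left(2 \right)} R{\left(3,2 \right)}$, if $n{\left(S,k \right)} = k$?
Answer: $420$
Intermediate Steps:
$R{\left(P,x \right)} = - 4 x + 4 P$ ($R{\left(P,x \right)} = 4 P - 4 x = - 4 x + 4 P$)
$b{\left(l \right)} = -2 - 2 l$ ($b{\left(l \right)} = \left(l + 1\right) \left(-2\right) = \left(1 + l\right) \left(-2\right) = -2 - 2 l$)
$-12 - 18 b{\left(2 \right)} R{\left(3,2 \right)} = -12 - 18 \left(-2 - 4\right) \left(\left(-4\right) 2 + 4 \cdot 3\right) = -12 - 18 \left(-2 - 4\right) \left(-8 + 12\right) = -12 - 18 \left(\left(-6\right) 4\right) = -12 - -432 = -12 + 432 = 420$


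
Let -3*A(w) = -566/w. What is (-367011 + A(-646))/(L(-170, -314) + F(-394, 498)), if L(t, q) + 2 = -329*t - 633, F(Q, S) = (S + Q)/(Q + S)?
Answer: -177816971/26790912 ≈ -6.6372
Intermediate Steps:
F(Q, S) = 1 (F(Q, S) = (Q + S)/(Q + S) = 1)
L(t, q) = -635 - 329*t (L(t, q) = -2 + (-329*t - 633) = -2 + (-633 - 329*t) = -635 - 329*t)
A(w) = 566/(3*w) (A(w) = -(-566)/(3*w) = 566/(3*w))
(-367011 + A(-646))/(L(-170, -314) + F(-394, 498)) = (-367011 + (566/3)/(-646))/((-635 - 329*(-170)) + 1) = (-367011 + (566/3)*(-1/646))/((-635 + 55930) + 1) = (-367011 - 283/969)/(55295 + 1) = -355633942/969/55296 = -355633942/969*1/55296 = -177816971/26790912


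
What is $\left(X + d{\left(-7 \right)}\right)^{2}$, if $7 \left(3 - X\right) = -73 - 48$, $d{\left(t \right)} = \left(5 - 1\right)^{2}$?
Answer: $\frac{64516}{49} \approx 1316.7$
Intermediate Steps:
$d{\left(t \right)} = 16$ ($d{\left(t \right)} = 4^{2} = 16$)
$X = \frac{142}{7}$ ($X = 3 - \frac{-73 - 48}{7} = 3 - - \frac{121}{7} = 3 + \frac{121}{7} = \frac{142}{7} \approx 20.286$)
$\left(X + d{\left(-7 \right)}\right)^{2} = \left(\frac{142}{7} + 16\right)^{2} = \left(\frac{254}{7}\right)^{2} = \frac{64516}{49}$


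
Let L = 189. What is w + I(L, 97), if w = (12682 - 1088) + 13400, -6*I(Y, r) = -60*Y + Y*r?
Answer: 47657/2 ≈ 23829.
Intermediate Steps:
I(Y, r) = 10*Y - Y*r/6 (I(Y, r) = -(-60*Y + Y*r)/6 = 10*Y - Y*r/6)
w = 24994 (w = 11594 + 13400 = 24994)
w + I(L, 97) = 24994 + (⅙)*189*(60 - 1*97) = 24994 + (⅙)*189*(60 - 97) = 24994 + (⅙)*189*(-37) = 24994 - 2331/2 = 47657/2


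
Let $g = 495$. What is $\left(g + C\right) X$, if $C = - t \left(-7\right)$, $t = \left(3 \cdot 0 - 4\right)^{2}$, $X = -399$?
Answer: $-242193$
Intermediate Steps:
$t = 16$ ($t = \left(0 - 4\right)^{2} = \left(-4\right)^{2} = 16$)
$C = 112$ ($C = \left(-1\right) 16 \left(-7\right) = \left(-16\right) \left(-7\right) = 112$)
$\left(g + C\right) X = \left(495 + 112\right) \left(-399\right) = 607 \left(-399\right) = -242193$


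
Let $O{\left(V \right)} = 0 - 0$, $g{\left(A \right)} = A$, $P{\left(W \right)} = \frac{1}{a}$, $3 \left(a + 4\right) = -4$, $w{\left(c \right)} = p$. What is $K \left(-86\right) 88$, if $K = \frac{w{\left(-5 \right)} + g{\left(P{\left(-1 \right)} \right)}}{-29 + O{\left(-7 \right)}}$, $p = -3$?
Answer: $- \frac{24123}{29} \approx -831.83$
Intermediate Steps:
$w{\left(c \right)} = -3$
$a = - \frac{16}{3}$ ($a = -4 + \frac{1}{3} \left(-4\right) = -4 - \frac{4}{3} = - \frac{16}{3} \approx -5.3333$)
$P{\left(W \right)} = - \frac{3}{16}$ ($P{\left(W \right)} = \frac{1}{- \frac{16}{3}} = - \frac{3}{16}$)
$O{\left(V \right)} = 0$ ($O{\left(V \right)} = 0 + 0 = 0$)
$K = \frac{51}{464}$ ($K = \frac{-3 - \frac{3}{16}}{-29 + 0} = - \frac{51}{16 \left(-29\right)} = \left(- \frac{51}{16}\right) \left(- \frac{1}{29}\right) = \frac{51}{464} \approx 0.10991$)
$K \left(-86\right) 88 = \frac{51}{464} \left(-86\right) 88 = \left(- \frac{2193}{232}\right) 88 = - \frac{24123}{29}$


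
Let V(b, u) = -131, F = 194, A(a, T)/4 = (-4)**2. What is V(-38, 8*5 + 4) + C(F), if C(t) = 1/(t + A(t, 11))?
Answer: -33797/258 ≈ -131.00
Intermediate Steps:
A(a, T) = 64 (A(a, T) = 4*(-4)**2 = 4*16 = 64)
C(t) = 1/(64 + t) (C(t) = 1/(t + 64) = 1/(64 + t))
V(-38, 8*5 + 4) + C(F) = -131 + 1/(64 + 194) = -131 + 1/258 = -33797/258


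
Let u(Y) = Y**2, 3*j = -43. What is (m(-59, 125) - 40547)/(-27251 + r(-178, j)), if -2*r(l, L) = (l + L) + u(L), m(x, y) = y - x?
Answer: 363267/245318 ≈ 1.4808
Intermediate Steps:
j = -43/3 (j = (1/3)*(-43) = -43/3 ≈ -14.333)
r(l, L) = -L/2 - l/2 - L**2/2 (r(l, L) = -((l + L) + L**2)/2 = -((L + l) + L**2)/2 = -(L + l + L**2)/2 = -L/2 - l/2 - L**2/2)
(m(-59, 125) - 40547)/(-27251 + r(-178, j)) = ((125 - 1*(-59)) - 40547)/(-27251 + (-1/2*(-43/3) - 1/2*(-178) - (-43/3)**2/2)) = ((125 + 59) - 40547)/(-27251 + (43/6 + 89 - 1/2*1849/9)) = (184 - 40547)/(-27251 + (43/6 + 89 - 1849/18)) = -40363/(-27251 - 59/9) = -40363/(-245318/9) = -40363*(-9/245318) = 363267/245318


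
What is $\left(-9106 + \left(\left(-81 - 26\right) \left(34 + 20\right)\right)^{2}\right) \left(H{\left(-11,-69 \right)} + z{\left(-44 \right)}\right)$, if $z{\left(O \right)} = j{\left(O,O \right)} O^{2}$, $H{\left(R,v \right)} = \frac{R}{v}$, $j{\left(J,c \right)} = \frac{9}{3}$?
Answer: $\frac{13375937223814}{69} \approx 1.9385 \cdot 10^{11}$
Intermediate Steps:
$j{\left(J,c \right)} = 3$ ($j{\left(J,c \right)} = 9 \cdot \frac{1}{3} = 3$)
$z{\left(O \right)} = 3 O^{2}$
$\left(-9106 + \left(\left(-81 - 26\right) \left(34 + 20\right)\right)^{2}\right) \left(H{\left(-11,-69 \right)} + z{\left(-44 \right)}\right) = \left(-9106 + \left(\left(-81 - 26\right) \left(34 + 20\right)\right)^{2}\right) \left(- \frac{11}{-69} + 3 \left(-44\right)^{2}\right) = \left(-9106 + \left(\left(-107\right) 54\right)^{2}\right) \left(\left(-11\right) \left(- \frac{1}{69}\right) + 3 \cdot 1936\right) = \left(-9106 + \left(-5778\right)^{2}\right) \left(\frac{11}{69} + 5808\right) = \left(-9106 + 33385284\right) \frac{400763}{69} = 33376178 \cdot \frac{400763}{69} = \frac{13375937223814}{69}$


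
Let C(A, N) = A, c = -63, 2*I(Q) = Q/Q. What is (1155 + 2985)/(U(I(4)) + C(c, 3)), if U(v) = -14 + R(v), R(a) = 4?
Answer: -4140/73 ≈ -56.712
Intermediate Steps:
I(Q) = ½ (I(Q) = (Q/Q)/2 = (½)*1 = ½)
U(v) = -10 (U(v) = -14 + 4 = -10)
(1155 + 2985)/(U(I(4)) + C(c, 3)) = (1155 + 2985)/(-10 - 63) = 4140/(-73) = 4140*(-1/73) = -4140/73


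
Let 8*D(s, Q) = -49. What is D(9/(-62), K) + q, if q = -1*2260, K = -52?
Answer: -18129/8 ≈ -2266.1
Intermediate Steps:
D(s, Q) = -49/8 (D(s, Q) = (1/8)*(-49) = -49/8)
q = -2260
D(9/(-62), K) + q = -49/8 - 2260 = -18129/8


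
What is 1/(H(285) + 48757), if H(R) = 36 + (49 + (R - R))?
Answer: 1/48842 ≈ 2.0474e-5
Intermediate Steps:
H(R) = 85 (H(R) = 36 + (49 + 0) = 36 + 49 = 85)
1/(H(285) + 48757) = 1/(85 + 48757) = 1/48842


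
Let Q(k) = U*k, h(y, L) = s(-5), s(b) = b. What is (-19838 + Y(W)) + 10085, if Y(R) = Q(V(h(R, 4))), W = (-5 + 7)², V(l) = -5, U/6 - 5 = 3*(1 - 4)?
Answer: -9633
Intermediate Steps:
h(y, L) = -5
U = -24 (U = 30 + 6*(3*(1 - 4)) = 30 + 6*(3*(-3)) = 30 + 6*(-9) = 30 - 54 = -24)
Q(k) = -24*k
W = 4 (W = 2² = 4)
Y(R) = 120 (Y(R) = -24*(-5) = 120)
(-19838 + Y(W)) + 10085 = (-19838 + 120) + 10085 = -19718 + 10085 = -9633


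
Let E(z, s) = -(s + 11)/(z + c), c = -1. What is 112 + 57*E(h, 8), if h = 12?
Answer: 149/11 ≈ 13.545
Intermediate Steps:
E(z, s) = -(11 + s)/(-1 + z) (E(z, s) = -(s + 11)/(z - 1) = -(11 + s)/(-1 + z))
112 + 57*E(h, 8) = 112 + 57*((-11 - 1*8)/(-1 + 12)) = 112 + 57*((-11 - 8)/11) = 112 + 57*((1/11)*(-19)) = 112 + 57*(-19/11) = 112 - 1083/11 = 149/11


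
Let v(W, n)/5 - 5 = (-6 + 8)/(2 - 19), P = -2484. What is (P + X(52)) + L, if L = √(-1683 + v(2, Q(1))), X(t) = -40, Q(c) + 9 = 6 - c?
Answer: -2524 + 2*I*√119833/17 ≈ -2524.0 + 40.726*I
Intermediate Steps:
Q(c) = -3 - c (Q(c) = -9 + (6 - c) = -3 - c)
v(W, n) = 415/17 (v(W, n) = 25 + 5*((-6 + 8)/(2 - 19)) = 25 + 5*(2/(-17)) = 25 + 5*(2*(-1/17)) = 25 + 5*(-2/17) = 25 - 10/17 = 415/17)
L = 2*I*√119833/17 (L = √(-1683 + 415/17) = √(-28196/17) = 2*I*√119833/17 ≈ 40.726*I)
(P + X(52)) + L = (-2484 - 40) + 2*I*√119833/17 = -2524 + 2*I*√119833/17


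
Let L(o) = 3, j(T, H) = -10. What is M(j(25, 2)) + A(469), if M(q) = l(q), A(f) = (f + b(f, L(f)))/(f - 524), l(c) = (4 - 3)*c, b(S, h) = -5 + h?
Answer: -1017/55 ≈ -18.491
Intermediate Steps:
l(c) = c (l(c) = 1*c = c)
A(f) = (-2 + f)/(-524 + f) (A(f) = (f + (-5 + 3))/(f - 524) = (f - 2)/(-524 + f) = (-2 + f)/(-524 + f))
M(q) = q
M(j(25, 2)) + A(469) = -10 + (-2 + 469)/(-524 + 469) = -10 + 467/(-55) = -10 - 1/55*467 = -10 - 467/55 = -1017/55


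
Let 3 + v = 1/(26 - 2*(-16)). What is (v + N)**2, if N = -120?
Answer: 50879689/3364 ≈ 15125.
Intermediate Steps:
v = -173/58 (v = -3 + 1/(26 - 2*(-16)) = -3 + 1/(26 + 32) = -3 + 1/58 = -173/58 ≈ -2.9828)
(v + N)**2 = (-173/58 - 120)**2 = (-7133/58)**2 = 50879689/3364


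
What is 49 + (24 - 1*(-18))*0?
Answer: 49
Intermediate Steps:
49 + (24 - 1*(-18))*0 = 49 + (24 + 18)*0 = 49 + 42*0 = 49 + 0 = 49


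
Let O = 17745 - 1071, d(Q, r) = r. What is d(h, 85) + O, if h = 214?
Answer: 16759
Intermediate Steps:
O = 16674
d(h, 85) + O = 85 + 16674 = 16759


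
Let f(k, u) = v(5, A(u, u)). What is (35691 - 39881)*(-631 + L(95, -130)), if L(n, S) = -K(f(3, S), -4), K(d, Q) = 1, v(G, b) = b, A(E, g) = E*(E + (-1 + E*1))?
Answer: 2648080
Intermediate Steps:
A(E, g) = E*(-1 + 2*E) (A(E, g) = E*(E + (-1 + E)) = E*(-1 + 2*E))
f(k, u) = u*(-1 + 2*u)
L(n, S) = -1 (L(n, S) = -1*1 = -1)
(35691 - 39881)*(-631 + L(95, -130)) = (35691 - 39881)*(-631 - 1) = -4190*(-632) = 2648080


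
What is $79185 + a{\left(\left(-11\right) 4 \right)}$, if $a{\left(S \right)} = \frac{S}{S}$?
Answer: $79186$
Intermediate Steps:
$a{\left(S \right)} = 1$
$79185 + a{\left(\left(-11\right) 4 \right)} = 79185 + 1 = 79186$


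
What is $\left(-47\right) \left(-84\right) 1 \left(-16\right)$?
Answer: $-63168$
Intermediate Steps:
$\left(-47\right) \left(-84\right) 1 \left(-16\right) = 3948 \left(-16\right) = -63168$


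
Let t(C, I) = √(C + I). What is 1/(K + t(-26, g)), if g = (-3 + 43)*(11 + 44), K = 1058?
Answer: 529/558595 - √2174/1117190 ≈ 0.00090528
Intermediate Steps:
g = 2200 (g = 40*55 = 2200)
1/(K + t(-26, g)) = 1/(1058 + √(-26 + 2200)) = 1/(1058 + √2174)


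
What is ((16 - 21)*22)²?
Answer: 12100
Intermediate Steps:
((16 - 21)*22)² = (-5*22)² = (-110)² = 12100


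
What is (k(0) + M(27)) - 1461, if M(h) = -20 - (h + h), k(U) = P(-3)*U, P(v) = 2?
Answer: -1535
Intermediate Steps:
k(U) = 2*U
M(h) = -20 - 2*h
(k(0) + M(27)) - 1461 = (2*0 + (-20 - 2*27)) - 1461 = (0 + (-20 - 54)) - 1461 = (0 - 74) - 1461 = -74 - 1461 = -1535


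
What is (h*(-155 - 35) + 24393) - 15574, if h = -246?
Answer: 55559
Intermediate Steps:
(h*(-155 - 35) + 24393) - 15574 = (-246*(-155 - 35) + 24393) - 15574 = (-246*(-190) + 24393) - 15574 = (46740 + 24393) - 15574 = 71133 - 15574 = 55559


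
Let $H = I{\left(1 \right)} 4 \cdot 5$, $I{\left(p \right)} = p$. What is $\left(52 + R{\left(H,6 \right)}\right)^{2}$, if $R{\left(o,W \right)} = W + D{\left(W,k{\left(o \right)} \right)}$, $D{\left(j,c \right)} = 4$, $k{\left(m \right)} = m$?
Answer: $3844$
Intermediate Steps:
$H = 20$ ($H = 1 \cdot 4 \cdot 5 = 4 \cdot 5 = 20$)
$R{\left(o,W \right)} = 4 + W$ ($R{\left(o,W \right)} = W + 4 = 4 + W$)
$\left(52 + R{\left(H,6 \right)}\right)^{2} = \left(52 + \left(4 + 6\right)\right)^{2} = \left(52 + 10\right)^{2} = 62^{2} = 3844$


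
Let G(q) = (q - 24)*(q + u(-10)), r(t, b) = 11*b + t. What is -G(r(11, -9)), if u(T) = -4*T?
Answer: -5376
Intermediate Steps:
r(t, b) = t + 11*b
G(q) = (-24 + q)*(40 + q) (G(q) = (q - 24)*(q - 4*(-10)) = (-24 + q)*(q + 40) = (-24 + q)*(40 + q))
-G(r(11, -9)) = -(-960 + (11 + 11*(-9))² + 16*(11 + 11*(-9))) = -(-960 + (11 - 99)² + 16*(11 - 99)) = -(-960 + (-88)² + 16*(-88)) = -(-960 + 7744 - 1408) = -1*5376 = -5376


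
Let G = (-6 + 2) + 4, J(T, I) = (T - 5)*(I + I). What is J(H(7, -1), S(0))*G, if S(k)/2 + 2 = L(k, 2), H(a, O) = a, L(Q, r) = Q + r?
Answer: 0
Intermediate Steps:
S(k) = 2*k (S(k) = -4 + 2*(k + 2) = -4 + 2*(2 + k) = -4 + (4 + 2*k) = 2*k)
J(T, I) = 2*I*(-5 + T) (J(T, I) = (-5 + T)*(2*I) = 2*I*(-5 + T))
G = 0 (G = -4 + 4 = 0)
J(H(7, -1), S(0))*G = (2*(2*0)*(-5 + 7))*0 = (2*0*2)*0 = 0*0 = 0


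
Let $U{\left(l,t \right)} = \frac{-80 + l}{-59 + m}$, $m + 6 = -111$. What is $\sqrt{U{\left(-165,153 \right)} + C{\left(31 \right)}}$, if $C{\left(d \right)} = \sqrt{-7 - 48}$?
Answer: $\frac{\sqrt{2695 + 1936 i \sqrt{55}}}{44} \approx 2.114 + 1.7541 i$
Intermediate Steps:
$m = -117$ ($m = -6 - 111 = -117$)
$U{\left(l,t \right)} = \frac{5}{11} - \frac{l}{176}$ ($U{\left(l,t \right)} = \frac{-80 + l}{-59 - 117} = \frac{-80 + l}{-176} = \left(-80 + l\right) \left(- \frac{1}{176}\right) = \frac{5}{11} - \frac{l}{176}$)
$C{\left(d \right)} = i \sqrt{55}$ ($C{\left(d \right)} = \sqrt{-55} = i \sqrt{55}$)
$\sqrt{U{\left(-165,153 \right)} + C{\left(31 \right)}} = \sqrt{\left(\frac{5}{11} - - \frac{15}{16}\right) + i \sqrt{55}} = \sqrt{\left(\frac{5}{11} + \frac{15}{16}\right) + i \sqrt{55}} = \sqrt{\frac{245}{176} + i \sqrt{55}}$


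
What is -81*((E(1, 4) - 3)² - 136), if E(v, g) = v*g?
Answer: 10935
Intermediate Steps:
E(v, g) = g*v
-81*((E(1, 4) - 3)² - 136) = -81*((4*1 - 3)² - 136) = -81*((4 - 3)² - 136) = -81*(1² - 136) = -81*(1 - 136) = -81*(-135) = 10935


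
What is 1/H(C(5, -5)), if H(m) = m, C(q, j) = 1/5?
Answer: 5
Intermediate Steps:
C(q, j) = 1/5
1/H(C(5, -5)) = 1/(1/5) = 5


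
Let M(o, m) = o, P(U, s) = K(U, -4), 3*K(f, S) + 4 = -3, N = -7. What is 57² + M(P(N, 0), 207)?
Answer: 9740/3 ≈ 3246.7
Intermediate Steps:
K(f, S) = -7/3 (K(f, S) = -4/3 + (⅓)*(-3) = -4/3 - 1 = -7/3)
P(U, s) = -7/3
57² + M(P(N, 0), 207) = 57² - 7/3 = 3249 - 7/3 = 9740/3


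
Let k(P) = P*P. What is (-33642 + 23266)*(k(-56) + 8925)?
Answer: -125144936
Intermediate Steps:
k(P) = P²
(-33642 + 23266)*(k(-56) + 8925) = (-33642 + 23266)*((-56)² + 8925) = -10376*(3136 + 8925) = -10376*12061 = -125144936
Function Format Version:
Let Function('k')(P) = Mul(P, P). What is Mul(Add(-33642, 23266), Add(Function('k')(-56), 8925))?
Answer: -125144936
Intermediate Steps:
Function('k')(P) = Pow(P, 2)
Mul(Add(-33642, 23266), Add(Function('k')(-56), 8925)) = Mul(Add(-33642, 23266), Add(Pow(-56, 2), 8925)) = Mul(-10376, Add(3136, 8925)) = Mul(-10376, 12061) = -125144936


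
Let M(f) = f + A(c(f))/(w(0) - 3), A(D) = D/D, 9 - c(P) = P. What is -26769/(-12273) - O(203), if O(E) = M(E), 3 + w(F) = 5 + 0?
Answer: -817459/4091 ≈ -199.82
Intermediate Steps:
w(F) = 2 (w(F) = -3 + (5 + 0) = -3 + 5 = 2)
c(P) = 9 - P
A(D) = 1
M(f) = -1 + f (M(f) = f + 1/(2 - 3) = f + 1/(-1) = f + 1*(-1) = f - 1 = -1 + f)
O(E) = -1 + E
-26769/(-12273) - O(203) = -26769/(-12273) - (-1 + 203) = -26769*(-1/12273) - 1*202 = 8923/4091 - 202 = -817459/4091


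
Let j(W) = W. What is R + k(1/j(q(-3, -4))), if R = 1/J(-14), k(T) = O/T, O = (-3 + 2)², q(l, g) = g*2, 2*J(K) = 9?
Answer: -70/9 ≈ -7.7778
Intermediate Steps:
J(K) = 9/2 (J(K) = (½)*9 = 9/2)
q(l, g) = 2*g
O = 1 (O = (-1)² = 1)
k(T) = 1/T
R = 2/9 (R = 1/(9/2) = 2/9 ≈ 0.22222)
R + k(1/j(q(-3, -4))) = 2/9 + 1/(1/(2*(-4))) = 2/9 + 1/(1/(-8)) = 2/9 + 1/(-⅛) = 2/9 - 8 = -70/9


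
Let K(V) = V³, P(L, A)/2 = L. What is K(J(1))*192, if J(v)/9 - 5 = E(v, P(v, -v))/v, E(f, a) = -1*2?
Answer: 3779136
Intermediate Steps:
P(L, A) = 2*L
E(f, a) = -2
J(v) = 45 - 18/v (J(v) = 45 + 9*(-2/v) = 45 - 18/v)
K(J(1))*192 = (45 - 18/1)³*192 = (45 - 18*1)³*192 = (45 - 18)³*192 = 27³*192 = 19683*192 = 3779136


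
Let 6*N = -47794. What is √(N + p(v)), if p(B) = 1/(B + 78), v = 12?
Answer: I*√7169090/30 ≈ 89.25*I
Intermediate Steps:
N = -23897/3 (N = (⅙)*(-47794) = -23897/3 ≈ -7965.7)
p(B) = 1/(78 + B)
√(N + p(v)) = √(-23897/3 + 1/(78 + 12)) = √(-23897/3 + 1/90) = √(-716909/90) = I*√7169090/30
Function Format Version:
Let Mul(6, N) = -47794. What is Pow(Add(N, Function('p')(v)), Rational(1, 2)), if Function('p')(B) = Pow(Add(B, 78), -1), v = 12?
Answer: Mul(Rational(1, 30), I, Pow(7169090, Rational(1, 2))) ≈ Mul(89.250, I)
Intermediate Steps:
N = Rational(-23897, 3) (N = Mul(Rational(1, 6), -47794) = Rational(-23897, 3) ≈ -7965.7)
Function('p')(B) = Pow(Add(78, B), -1)
Pow(Add(N, Function('p')(v)), Rational(1, 2)) = Pow(Add(Rational(-23897, 3), Pow(Add(78, 12), -1)), Rational(1, 2)) = Pow(Add(Rational(-23897, 3), Pow(90, -1)), Rational(1, 2)) = Pow(Add(Rational(-23897, 3), Rational(1, 90)), Rational(1, 2)) = Pow(Rational(-716909, 90), Rational(1, 2)) = Mul(Rational(1, 30), I, Pow(7169090, Rational(1, 2)))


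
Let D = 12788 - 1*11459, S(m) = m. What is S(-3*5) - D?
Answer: -1344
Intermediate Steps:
D = 1329 (D = 12788 - 11459 = 1329)
S(-3*5) - D = -3*5 - 1*1329 = -15 - 1329 = -1344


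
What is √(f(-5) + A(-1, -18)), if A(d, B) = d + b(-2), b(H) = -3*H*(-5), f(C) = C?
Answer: 6*I ≈ 6.0*I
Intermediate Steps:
b(H) = 15*H
A(d, B) = -30 + d (A(d, B) = d + 15*(-2) = d - 30 = -30 + d)
√(f(-5) + A(-1, -18)) = √(-5 + (-30 - 1)) = √(-5 - 31) = √(-36) = 6*I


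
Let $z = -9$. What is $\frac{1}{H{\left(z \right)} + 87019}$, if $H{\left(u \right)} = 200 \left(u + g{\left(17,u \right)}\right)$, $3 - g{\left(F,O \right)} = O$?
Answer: $\frac{1}{87619} \approx 1.1413 \cdot 10^{-5}$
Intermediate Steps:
$g{\left(F,O \right)} = 3 - O$
$H{\left(u \right)} = 600$ ($H{\left(u \right)} = 200 \left(u - \left(-3 + u\right)\right) = 200 \cdot 3 = 600$)
$\frac{1}{H{\left(z \right)} + 87019} = \frac{1}{600 + 87019} = \frac{1}{87619}$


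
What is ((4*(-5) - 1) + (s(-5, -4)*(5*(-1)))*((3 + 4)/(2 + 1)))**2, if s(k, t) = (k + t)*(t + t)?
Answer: 741321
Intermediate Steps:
s(k, t) = 2*t*(k + t) (s(k, t) = (k + t)*(2*t) = 2*t*(k + t))
((4*(-5) - 1) + (s(-5, -4)*(5*(-1)))*((3 + 4)/(2 + 1)))**2 = ((4*(-5) - 1) + ((2*(-4)*(-5 - 4))*(5*(-1)))*((3 + 4)/(2 + 1)))**2 = ((-20 - 1) + ((2*(-4)*(-9))*(-5))*(7/3))**2 = (-21 + (72*(-5))*(7*(1/3)))**2 = (-21 - 360*7/3)**2 = (-21 - 840)**2 = (-861)**2 = 741321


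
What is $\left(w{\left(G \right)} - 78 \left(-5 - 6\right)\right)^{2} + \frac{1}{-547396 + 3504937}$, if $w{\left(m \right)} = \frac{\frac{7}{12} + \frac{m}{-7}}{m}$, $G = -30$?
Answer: $\frac{4607028047989044647}{6260522788800} \approx 7.3589 \cdot 10^{5}$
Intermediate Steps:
$w{\left(m \right)} = \frac{\frac{7}{12} - \frac{m}{7}}{m}$ ($w{\left(m \right)} = \frac{7 \cdot \frac{1}{12} + m \left(- \frac{1}{7}\right)}{m} = \frac{\frac{7}{12} - \frac{m}{7}}{m}$)
$\left(w{\left(G \right)} - 78 \left(-5 - 6\right)\right)^{2} + \frac{1}{-547396 + 3504937} = \left(\frac{49 - -360}{84 \left(-30\right)} - 78 \left(-5 - 6\right)\right)^{2} + \frac{1}{-547396 + 3504937} = \left(\frac{1}{84} \left(- \frac{1}{30}\right) \left(49 + 360\right) - 78 \left(-5 - 6\right)\right)^{2} + \frac{1}{2957541} = \left(\frac{1}{84} \left(- \frac{1}{30}\right) 409 - -858\right)^{2} + \frac{1}{2957541} = \left(- \frac{409}{2520} + 858\right)^{2} + \frac{1}{2957541} = \left(\frac{2161751}{2520}\right)^{2} + \frac{1}{2957541} = \frac{4673167386001}{6350400} + \frac{1}{2957541} = \frac{4607028047989044647}{6260522788800}$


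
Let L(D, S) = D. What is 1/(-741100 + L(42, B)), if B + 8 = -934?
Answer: -1/741058 ≈ -1.3494e-6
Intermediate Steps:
B = -942 (B = -8 - 934 = -942)
1/(-741100 + L(42, B)) = 1/(-741100 + 42) = 1/(-741058) = -1/741058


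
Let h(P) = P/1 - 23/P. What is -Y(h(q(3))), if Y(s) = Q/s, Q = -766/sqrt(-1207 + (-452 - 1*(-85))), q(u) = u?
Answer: 1149*I*sqrt(1574)/11018 ≈ 4.1373*I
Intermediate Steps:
Q = 383*I*sqrt(1574)/787 (Q = -766/sqrt(-1207 + (-452 + 85)) = -766/sqrt(-1207 - 367) = -766*(-I*sqrt(1574)/1574) = -(-383)*I*sqrt(1574)/787 = 383*I*sqrt(1574)/787 ≈ 19.308*I)
h(P) = P - 23/P (h(P) = P*1 - 23/P = P - 23/P)
Y(s) = 383*I*sqrt(1574)/(787*s) (Y(s) = (383*I*sqrt(1574)/787)/s = 383*I*sqrt(1574)/(787*s))
-Y(h(q(3))) = -383*I*sqrt(1574)/(787*(3 - 23/3)) = -383*I*sqrt(1574)/(787*(-14/3)) = -383*I*sqrt(1574)*(-3)/(787*14) = -(-1149)*I*sqrt(1574)/11018 = 1149*I*sqrt(1574)/11018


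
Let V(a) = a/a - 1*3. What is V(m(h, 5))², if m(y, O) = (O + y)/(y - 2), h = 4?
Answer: 4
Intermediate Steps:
m(y, O) = (O + y)/(-2 + y)
V(a) = -2 (V(a) = 1 - 3 = -2)
V(m(h, 5))² = (-2)² = 4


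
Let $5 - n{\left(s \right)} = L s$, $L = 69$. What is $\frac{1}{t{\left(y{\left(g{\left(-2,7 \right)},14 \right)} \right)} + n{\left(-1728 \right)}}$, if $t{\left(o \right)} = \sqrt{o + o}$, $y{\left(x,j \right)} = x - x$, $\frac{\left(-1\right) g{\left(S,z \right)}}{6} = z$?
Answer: $\frac{1}{119237} \approx 8.3867 \cdot 10^{-6}$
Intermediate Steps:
$g{\left(S,z \right)} = - 6 z$
$n{\left(s \right)} = 5 - 69 s$
$y{\left(x,j \right)} = 0$
$t{\left(o \right)} = \sqrt{2} \sqrt{o}$ ($t{\left(o \right)} = \sqrt{2 o} = \sqrt{2} \sqrt{o}$)
$\frac{1}{t{\left(y{\left(g{\left(-2,7 \right)},14 \right)} \right)} + n{\left(-1728 \right)}} = \frac{1}{\sqrt{2} \sqrt{0} + \left(5 - -119232\right)} = \frac{1}{\sqrt{2} \cdot 0 + \left(5 + 119232\right)} = \frac{1}{0 + 119237} = \frac{1}{119237}$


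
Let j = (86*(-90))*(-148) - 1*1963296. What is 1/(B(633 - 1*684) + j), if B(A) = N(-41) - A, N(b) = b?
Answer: -1/817766 ≈ -1.2228e-6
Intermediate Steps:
j = -817776 (j = -7740*(-148) - 1963296 = 1145520 - 1963296 = -817776)
B(A) = -41 - A
1/(B(633 - 1*684) + j) = 1/((-41 - (633 - 1*684)) - 817776) = 1/((-41 - (633 - 684)) - 817776) = 1/((-41 - 1*(-51)) - 817776) = 1/((-41 + 51) - 817776) = 1/(10 - 817776) = 1/(-817766) = -1/817766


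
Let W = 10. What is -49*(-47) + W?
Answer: 2313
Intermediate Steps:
-49*(-47) + W = -49*(-47) + 10 = 2303 + 10 = 2313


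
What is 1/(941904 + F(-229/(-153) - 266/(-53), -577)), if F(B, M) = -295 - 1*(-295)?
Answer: 1/941904 ≈ 1.0617e-6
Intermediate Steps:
F(B, M) = 0 (F(B, M) = -295 + 295 = 0)
1/(941904 + F(-229/(-153) - 266/(-53), -577)) = 1/(941904 + 0) = 1/941904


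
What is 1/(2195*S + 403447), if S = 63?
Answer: 1/541732 ≈ 1.8459e-6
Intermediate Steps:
1/(2195*S + 403447) = 1/(2195*63 + 403447) = 1/(138285 + 403447) = 1/541732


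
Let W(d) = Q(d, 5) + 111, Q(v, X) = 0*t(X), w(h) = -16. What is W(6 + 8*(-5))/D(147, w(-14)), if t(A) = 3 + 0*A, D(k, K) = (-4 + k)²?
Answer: 111/20449 ≈ 0.0054281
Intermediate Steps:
t(A) = 3 (t(A) = 3 + 0 = 3)
Q(v, X) = 0 (Q(v, X) = 0*3 = 0)
W(d) = 111 (W(d) = 0 + 111 = 111)
W(6 + 8*(-5))/D(147, w(-14)) = 111/((-4 + 147)²) = 111/(143²) = 111/20449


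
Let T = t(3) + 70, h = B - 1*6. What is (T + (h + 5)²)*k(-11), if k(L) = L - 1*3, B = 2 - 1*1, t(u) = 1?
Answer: -994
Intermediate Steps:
B = 1 (B = 2 - 1 = 1)
k(L) = -3 + L (k(L) = L - 3 = -3 + L)
h = -5 (h = 1 - 1*6 = 1 - 6 = -5)
T = 71 (T = 1 + 70 = 71)
(T + (h + 5)²)*k(-11) = (71 + (-5 + 5)²)*(-3 - 11) = (71 + 0²)*(-14) = (71 + 0)*(-14) = 71*(-14) = -994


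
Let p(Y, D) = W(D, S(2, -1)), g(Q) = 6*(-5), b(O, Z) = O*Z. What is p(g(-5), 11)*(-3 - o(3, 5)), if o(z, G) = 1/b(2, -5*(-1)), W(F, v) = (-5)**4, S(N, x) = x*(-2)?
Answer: -3875/2 ≈ -1937.5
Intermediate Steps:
g(Q) = -30
S(N, x) = -2*x
W(F, v) = 625
p(Y, D) = 625
o(z, G) = 1/10 (o(z, G) = 1/(2*(-5*(-1))) = 1/(2*5) = 1/10)
p(g(-5), 11)*(-3 - o(3, 5)) = 625*(-3 - 1*1/10) = 625*(-3 - 1/10) = 625*(-31/10) = -3875/2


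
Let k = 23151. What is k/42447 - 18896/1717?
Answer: -254109415/24293833 ≈ -10.460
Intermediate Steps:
k/42447 - 18896/1717 = 23151/42447 - 18896/1717 = 23151*(1/42447) - 18896*1/1717 = 7717/14149 - 18896/1717 = -254109415/24293833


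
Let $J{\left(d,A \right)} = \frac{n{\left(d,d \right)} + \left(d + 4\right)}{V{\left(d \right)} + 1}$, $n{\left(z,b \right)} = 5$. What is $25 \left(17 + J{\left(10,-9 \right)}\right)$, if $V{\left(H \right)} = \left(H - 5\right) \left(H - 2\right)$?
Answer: $\frac{17900}{41} \approx 436.59$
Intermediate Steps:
$V{\left(H \right)} = \left(-5 + H\right) \left(-2 + H\right)$
$J{\left(d,A \right)} = \frac{9 + d}{11 + d^{2} - 7 d}$ ($J{\left(d,A \right)} = \frac{5 + \left(d + 4\right)}{\left(10 + d^{2} - 7 d\right) + 1} = \frac{5 + \left(4 + d\right)}{11 + d^{2} - 7 d} = \frac{9 + d}{11 + d^{2} - 7 d}$)
$25 \left(17 + J{\left(10,-9 \right)}\right) = 25 \left(17 + \frac{9 + 10}{11 + 10^{2} - 70}\right) = 25 \left(17 + \frac{1}{11 + 100 - 70} \cdot 19\right) = 25 \left(17 + \frac{1}{41} \cdot 19\right) = 25 \left(17 + \frac{19}{41}\right) = 25 \cdot \frac{716}{41} = \frac{17900}{41}$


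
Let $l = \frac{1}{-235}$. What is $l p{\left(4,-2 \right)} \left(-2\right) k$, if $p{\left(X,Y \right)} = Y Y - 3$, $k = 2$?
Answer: $\frac{4}{235} \approx 0.017021$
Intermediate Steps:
$p{\left(X,Y \right)} = -3 + Y^{2}$ ($p{\left(X,Y \right)} = Y^{2} - 3 = -3 + Y^{2}$)
$l = - \frac{1}{235} \approx -0.0042553$
$l p{\left(4,-2 \right)} \left(-2\right) k = - \frac{\left(-3 + \left(-2\right)^{2}\right) \left(-2\right) 2}{235} = - \frac{\left(-3 + 4\right) \left(-2\right) 2}{235} = - \frac{1 \left(-2\right) 2}{235} = - \frac{\left(-2\right) 2}{235} = \left(- \frac{1}{235}\right) \left(-4\right) = \frac{4}{235}$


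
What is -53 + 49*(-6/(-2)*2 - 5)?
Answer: -4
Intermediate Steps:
-53 + 49*(-6/(-2)*2 - 5) = -53 + 49*(-6*(-½)*2 - 5) = -53 + 49*(3*2 - 5) = -53 + 49*(6 - 5) = -53 + 49*1 = -53 + 49 = -4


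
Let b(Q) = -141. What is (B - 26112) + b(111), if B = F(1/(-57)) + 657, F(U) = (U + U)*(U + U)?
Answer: -83161400/3249 ≈ -25596.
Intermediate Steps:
F(U) = 4*U**2 (F(U) = (2*U)*(2*U) = 4*U**2)
B = 2134597/3249 (B = 4*(1/(-57))**2 + 657 = 4*(-1/57)**2 + 657 = 4*(1/3249) + 657 = 4/3249 + 657 = 2134597/3249 ≈ 657.00)
(B - 26112) + b(111) = (2134597/3249 - 26112) - 141 = -82703291/3249 - 141 = -83161400/3249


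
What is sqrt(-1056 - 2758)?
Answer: I*sqrt(3814) ≈ 61.758*I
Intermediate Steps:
sqrt(-1056 - 2758) = sqrt(-3814) = I*sqrt(3814)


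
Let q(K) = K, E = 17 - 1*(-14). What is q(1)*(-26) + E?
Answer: 5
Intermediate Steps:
E = 31 (E = 17 + 14 = 31)
q(1)*(-26) + E = 1*(-26) + 31 = -26 + 31 = 5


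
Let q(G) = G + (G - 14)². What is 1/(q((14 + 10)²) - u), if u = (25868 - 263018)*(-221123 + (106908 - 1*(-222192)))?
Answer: 1/25607061970 ≈ 3.9052e-11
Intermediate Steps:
q(G) = G + (-14 + G)²
u = -25606745550 (u = -237150*(-221123 + (106908 + 222192)) = -237150*(-221123 + 329100) = -237150*107977 = -25606745550)
1/(q((14 + 10)²) - u) = 1/(((14 + 10)² + (-14 + (14 + 10)²)²) - 1*(-25606745550)) = 1/((24² + (-14 + 24²)²) + 25606745550) = 1/((576 + (-14 + 576)²) + 25606745550) = 1/((576 + 562²) + 25606745550) = 1/((576 + 315844) + 25606745550) = 1/(316420 + 25606745550) = 1/25607061970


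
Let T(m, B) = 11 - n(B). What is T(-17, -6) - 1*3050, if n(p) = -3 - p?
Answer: -3042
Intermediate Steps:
T(m, B) = 14 + B (T(m, B) = 11 - (-3 - B) = 11 + (3 + B) = 14 + B)
T(-17, -6) - 1*3050 = (14 - 6) - 1*3050 = 8 - 3050 = -3042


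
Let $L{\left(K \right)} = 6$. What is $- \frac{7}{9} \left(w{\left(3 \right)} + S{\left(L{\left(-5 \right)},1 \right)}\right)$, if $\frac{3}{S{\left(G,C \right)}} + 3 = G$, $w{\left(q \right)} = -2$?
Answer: $\frac{7}{9} \approx 0.77778$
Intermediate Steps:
$S{\left(G,C \right)} = \frac{3}{-3 + G}$
$- \frac{7}{9} \left(w{\left(3 \right)} + S{\left(L{\left(-5 \right)},1 \right)}\right) = - \frac{7}{9} \left(-2 + \frac{3}{-3 + 6}\right) = \left(-7\right) \frac{1}{9} \left(-2 + \frac{3}{3}\right) = - \frac{7 \left(-2 + 3 \cdot \frac{1}{3}\right)}{9} = - \frac{7 \left(-2 + 1\right)}{9} = \left(- \frac{7}{9}\right) \left(-1\right) = \frac{7}{9}$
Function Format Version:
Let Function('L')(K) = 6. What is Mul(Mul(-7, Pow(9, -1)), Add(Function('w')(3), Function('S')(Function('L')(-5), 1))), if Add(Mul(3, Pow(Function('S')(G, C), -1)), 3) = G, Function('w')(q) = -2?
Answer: Rational(7, 9) ≈ 0.77778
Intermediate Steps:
Function('S')(G, C) = Mul(3, Pow(Add(-3, G), -1))
Mul(Mul(-7, Pow(9, -1)), Add(Function('w')(3), Function('S')(Function('L')(-5), 1))) = Mul(Mul(-7, Pow(9, -1)), Add(-2, Mul(3, Pow(Add(-3, 6), -1)))) = Mul(Mul(-7, Rational(1, 9)), Add(-2, Mul(3, Pow(3, -1)))) = Mul(Rational(-7, 9), Add(-2, Mul(3, Rational(1, 3)))) = Mul(Rational(-7, 9), Add(-2, 1)) = Mul(Rational(-7, 9), -1) = Rational(7, 9)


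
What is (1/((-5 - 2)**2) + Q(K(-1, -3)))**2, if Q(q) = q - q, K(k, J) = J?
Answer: 1/2401 ≈ 0.00041649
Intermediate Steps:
Q(q) = 0
(1/((-5 - 2)**2) + Q(K(-1, -3)))**2 = (1/((-5 - 2)**2) + 0)**2 = (1/((-7)**2) + 0)**2 = (1/49 + 0)**2 = (1/49)**2 = 1/2401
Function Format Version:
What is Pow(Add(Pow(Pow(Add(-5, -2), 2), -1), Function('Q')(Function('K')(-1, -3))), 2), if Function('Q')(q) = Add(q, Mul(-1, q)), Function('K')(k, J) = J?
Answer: Rational(1, 2401) ≈ 0.00041649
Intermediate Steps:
Function('Q')(q) = 0
Pow(Add(Pow(Pow(Add(-5, -2), 2), -1), Function('Q')(Function('K')(-1, -3))), 2) = Pow(Add(Pow(Pow(Add(-5, -2), 2), -1), 0), 2) = Pow(Add(Pow(Pow(-7, 2), -1), 0), 2) = Pow(Add(Pow(49, -1), 0), 2) = Pow(Add(Rational(1, 49), 0), 2) = Pow(Rational(1, 49), 2) = Rational(1, 2401)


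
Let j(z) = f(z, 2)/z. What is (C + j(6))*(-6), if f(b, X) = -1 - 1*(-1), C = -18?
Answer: 108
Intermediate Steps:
f(b, X) = 0 (f(b, X) = -1 + 1 = 0)
j(z) = 0 (j(z) = 0/z = 0)
(C + j(6))*(-6) = (-18 + 0)*(-6) = -18*(-6) = 108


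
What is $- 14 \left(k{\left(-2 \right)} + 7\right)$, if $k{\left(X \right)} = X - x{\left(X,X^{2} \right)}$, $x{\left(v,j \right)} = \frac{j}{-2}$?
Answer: $-98$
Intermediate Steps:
$x{\left(v,j \right)} = - \frac{j}{2}$ ($x{\left(v,j \right)} = j \left(- \frac{1}{2}\right) = - \frac{j}{2}$)
$k{\left(X \right)} = X + \frac{X^{2}}{2}$ ($k{\left(X \right)} = X - - \frac{X^{2}}{2} = X + \frac{X^{2}}{2}$)
$- 14 \left(k{\left(-2 \right)} + 7\right) = - 14 \left(\frac{1}{2} \left(-2\right) \left(2 - 2\right) + 7\right) = - 14 \left(\frac{1}{2} \left(-2\right) 0 + 7\right) = - 14 \left(0 + 7\right) = \left(-14\right) 7 = -98$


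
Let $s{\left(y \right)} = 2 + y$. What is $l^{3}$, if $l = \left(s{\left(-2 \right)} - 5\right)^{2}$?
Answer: $15625$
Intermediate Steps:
$l = 25$ ($l = \left(\left(2 - 2\right) - 5\right)^{2} = \left(0 - 5\right)^{2} = \left(-5\right)^{2} = 25$)
$l^{3} = 25^{3} = 15625$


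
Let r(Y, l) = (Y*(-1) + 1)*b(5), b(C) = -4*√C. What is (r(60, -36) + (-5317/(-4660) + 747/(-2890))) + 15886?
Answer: 21395500151/1346740 + 236*√5 ≈ 16415.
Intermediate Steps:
r(Y, l) = -4*√5*(1 - Y) (r(Y, l) = (Y*(-1) + 1)*(-4*√5) = (-Y + 1)*(-4*√5) = (1 - Y)*(-4*√5) = -4*√5*(1 - Y))
(r(60, -36) + (-5317/(-4660) + 747/(-2890))) + 15886 = (4*√5*(-1 + 60) + (-5317/(-4660) + 747/(-2890))) + 15886 = (4*√5*59 + (-5317*(-1/4660) + 747*(-1/2890))) + 15886 = (236*√5 + (5317/4660 - 747/2890)) + 15886 = (236*√5 + 1188511/1346740) + 15886 = (1188511/1346740 + 236*√5) + 15886 = 21395500151/1346740 + 236*√5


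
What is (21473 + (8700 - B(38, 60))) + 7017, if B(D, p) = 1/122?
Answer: 4537179/122 ≈ 37190.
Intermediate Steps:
B(D, p) = 1/122
(21473 + (8700 - B(38, 60))) + 7017 = (21473 + (8700 - 1*1/122)) + 7017 = (21473 + (8700 - 1/122)) + 7017 = (21473 + 1061399/122) + 7017 = 3681105/122 + 7017 = 4537179/122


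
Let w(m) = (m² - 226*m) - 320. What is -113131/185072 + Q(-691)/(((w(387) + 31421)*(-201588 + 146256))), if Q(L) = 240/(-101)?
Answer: -153791458864909/251588803214448 ≈ -0.61128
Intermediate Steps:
w(m) = -320 + m² - 226*m
Q(L) = -240/101 (Q(L) = 240*(-1/101) = -240/101)
-113131/185072 + Q(-691)/(((w(387) + 31421)*(-201588 + 146256))) = -113131/185072 - 240*1/((-201588 + 146256)*((-320 + 387² - 226*387) + 31421))/101 = -113131*1/185072 - 240*(-1/(55332*((-320 + 149769 - 87462) + 31421)))/101 = -113131/185072 - 240*(-1/(55332*(61987 + 31421)))/101 = -113131/185072 - 240/(101*(93408*(-55332))) = -113131/185072 - 240/101/(-5168451456) = -113131/185072 - 240/101*(-1/5168451456) = -113131/185072 + 5/10875283272 = -153791458864909/251588803214448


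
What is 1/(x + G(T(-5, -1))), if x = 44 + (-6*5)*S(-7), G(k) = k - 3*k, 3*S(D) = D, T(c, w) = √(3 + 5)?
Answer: 57/6482 + √2/3241 ≈ 0.0092299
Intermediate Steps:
T(c, w) = 2*√2 (T(c, w) = √8 = 2*√2)
S(D) = D/3
G(k) = -2*k
x = 114 (x = 44 + (-6*5)*((⅓)*(-7)) = 44 - 30*(-7/3) = 44 + 70 = 114)
1/(x + G(T(-5, -1))) = 1/(114 - 4*√2)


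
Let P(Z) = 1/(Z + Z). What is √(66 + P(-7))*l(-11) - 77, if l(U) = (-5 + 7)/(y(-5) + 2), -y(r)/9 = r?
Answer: -77 + √12922/329 ≈ -76.655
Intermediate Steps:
P(Z) = 1/(2*Z)
y(r) = -9*r
l(U) = 2/47 (l(U) = (-5 + 7)/(-9*(-5) + 2) = 2/(45 + 2) = 2/47)
√(66 + P(-7))*l(-11) - 77 = √(66 + (½)/(-7))*(2/47) - 77 = √(66 + (½)*(-⅐))*(2/47) - 77 = √(66 - 1/14)*(2/47) - 77 = √(923/14)*(2/47) - 77 = (√12922/14)*(2/47) - 77 = √12922/329 - 77 = -77 + √12922/329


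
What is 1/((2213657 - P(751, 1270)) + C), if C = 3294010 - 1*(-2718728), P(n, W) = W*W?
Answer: 1/6613495 ≈ 1.5121e-7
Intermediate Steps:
P(n, W) = W**2
C = 6012738 (C = 3294010 + 2718728 = 6012738)
1/((2213657 - P(751, 1270)) + C) = 1/((2213657 - 1*1270**2) + 6012738) = 1/((2213657 - 1*1612900) + 6012738) = 1/((2213657 - 1612900) + 6012738) = 1/(600757 + 6012738) = 1/6613495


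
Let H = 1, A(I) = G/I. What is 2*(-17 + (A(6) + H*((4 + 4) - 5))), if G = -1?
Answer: -85/3 ≈ -28.333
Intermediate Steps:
A(I) = -1/I
2*(-17 + (A(6) + H*((4 + 4) - 5))) = 2*(-17 + (-1/6 + 1*((4 + 4) - 5))) = 2*(-17 + (-1*⅙ + 1*(8 - 5))) = 2*(-17 + (-⅙ + 1*3)) = 2*(-17 + (-⅙ + 3)) = 2*(-17 + 17/6) = 2*(-85/6) = -85/3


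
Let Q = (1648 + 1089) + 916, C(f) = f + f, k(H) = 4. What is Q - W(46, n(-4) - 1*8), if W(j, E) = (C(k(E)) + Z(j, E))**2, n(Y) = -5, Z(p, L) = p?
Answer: 737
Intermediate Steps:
C(f) = 2*f
W(j, E) = (8 + j)**2 (W(j, E) = (2*4 + j)**2 = (8 + j)**2)
Q = 3653 (Q = 2737 + 916 = 3653)
Q - W(46, n(-4) - 1*8) = 3653 - (8 + 46)**2 = 3653 - 1*54**2 = 3653 - 1*2916 = 3653 - 2916 = 737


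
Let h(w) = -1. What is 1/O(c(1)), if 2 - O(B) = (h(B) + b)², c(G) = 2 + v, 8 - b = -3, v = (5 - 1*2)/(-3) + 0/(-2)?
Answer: -1/98 ≈ -0.010204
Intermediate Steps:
v = -1 (v = (5 - 2)*(-⅓) + 0*(-½) = 3*(-⅓) + 0 = -1 + 0 = -1)
b = 11 (b = 8 - 1*(-3) = 8 + 3 = 11)
c(G) = 1 (c(G) = 2 - 1 = 1)
O(B) = -98 (O(B) = 2 - (-1 + 11)² = 2 - 1*10² = 2 - 1*100 = 2 - 100 = -98)
1/O(c(1)) = 1/(-98) = -1/98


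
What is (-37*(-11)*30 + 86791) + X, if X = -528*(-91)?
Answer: 147049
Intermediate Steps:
X = 48048
(-37*(-11)*30 + 86791) + X = (-37*(-11)*30 + 86791) + 48048 = (407*30 + 86791) + 48048 = (12210 + 86791) + 48048 = 99001 + 48048 = 147049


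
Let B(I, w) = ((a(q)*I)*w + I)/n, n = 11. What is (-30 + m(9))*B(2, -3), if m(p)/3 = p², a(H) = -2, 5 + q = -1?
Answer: 2982/11 ≈ 271.09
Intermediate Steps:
q = -6 (q = -5 - 1 = -6)
m(p) = 3*p²
B(I, w) = I/11 - 2*I*w/11 (B(I, w) = ((-2*I)*w + I)/11 = (-2*I*w + I)*(1/11) = (I - 2*I*w)*(1/11) = I/11 - 2*I*w/11)
(-30 + m(9))*B(2, -3) = (-30 + 3*9²)*((1/11)*2*(1 - 2*(-3))) = (-30 + 3*81)*((1/11)*2*(1 + 6)) = (-30 + 243)*((1/11)*2*7) = 213*(14/11) = 2982/11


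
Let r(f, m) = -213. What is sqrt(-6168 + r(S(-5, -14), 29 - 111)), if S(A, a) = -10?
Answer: 3*I*sqrt(709) ≈ 79.881*I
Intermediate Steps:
sqrt(-6168 + r(S(-5, -14), 29 - 111)) = sqrt(-6168 - 213) = sqrt(-6381) = 3*I*sqrt(709)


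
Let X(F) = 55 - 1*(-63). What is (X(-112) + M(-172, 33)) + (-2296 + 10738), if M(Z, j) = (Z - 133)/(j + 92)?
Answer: 213939/25 ≈ 8557.6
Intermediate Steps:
M(Z, j) = (-133 + Z)/(92 + j)
X(F) = 118 (X(F) = 55 + 63 = 118)
(X(-112) + M(-172, 33)) + (-2296 + 10738) = (118 + (-133 - 172)/(92 + 33)) + (-2296 + 10738) = (118 - 305/125) + 8442 = (118 + (1/125)*(-305)) + 8442 = (118 - 61/25) + 8442 = 2889/25 + 8442 = 213939/25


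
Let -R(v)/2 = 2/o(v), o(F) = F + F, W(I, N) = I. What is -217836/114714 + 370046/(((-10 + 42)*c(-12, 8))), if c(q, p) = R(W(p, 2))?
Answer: -1179199987/25492 ≈ -46258.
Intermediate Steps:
o(F) = 2*F
R(v) = -2/v (R(v) = -4/(2*v) = -4*1/(2*v) = -2/v)
c(q, p) = -2/p
-217836/114714 + 370046/(((-10 + 42)*c(-12, 8))) = -217836/114714 + 370046/(((-10 + 42)*(-2/8))) = -217836*1/114714 + 370046/((32*(-2*⅛))) = -12102/6373 + 370046/((32*(-¼))) = -12102/6373 + 370046/(-8) = -12102/6373 + 370046*(-⅛) = -12102/6373 - 185023/4 = -1179199987/25492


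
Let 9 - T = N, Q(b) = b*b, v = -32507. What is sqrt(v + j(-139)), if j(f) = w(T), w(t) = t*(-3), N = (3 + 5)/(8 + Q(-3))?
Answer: I*sqrt(9401918)/17 ≈ 180.37*I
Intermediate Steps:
Q(b) = b**2
N = 8/17 (N = (3 + 5)/(8 + (-3)**2) = 8/(8 + 9) = 8/17 ≈ 0.47059)
T = 145/17 (T = 9 - 1*8/17 = 9 - 8/17 = 145/17 ≈ 8.5294)
w(t) = -3*t
j(f) = -435/17 (j(f) = -3*145/17 = -435/17)
sqrt(v + j(-139)) = sqrt(-32507 - 435/17) = sqrt(-553054/17) = I*sqrt(9401918)/17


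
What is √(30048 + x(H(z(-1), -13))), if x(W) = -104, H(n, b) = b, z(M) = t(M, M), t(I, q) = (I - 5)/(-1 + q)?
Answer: 2*√7486 ≈ 173.04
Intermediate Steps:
t(I, q) = (-5 + I)/(-1 + q)
z(M) = (-5 + M)/(-1 + M)
√(30048 + x(H(z(-1), -13))) = √(30048 - 104) = √29944 = 2*√7486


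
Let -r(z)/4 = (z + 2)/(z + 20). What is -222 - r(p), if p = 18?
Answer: -4178/19 ≈ -219.89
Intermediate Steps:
r(z) = -4*(2 + z)/(20 + z) (r(z) = -4*(z + 2)/(z + 20) = -4*(2 + z)/(20 + z))
-222 - r(p) = -222 - 4*(-2 - 1*18)/(20 + 18) = -222 - 4*(-2 - 18)/38 = -222 - 4*(-20)/38 = -222 - 1*(-40/19) = -222 + 40/19 = -4178/19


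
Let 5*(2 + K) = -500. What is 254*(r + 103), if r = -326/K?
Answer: 1375664/51 ≈ 26974.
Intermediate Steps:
K = -102 (K = -2 + (⅕)*(-500) = -2 - 100 = -102)
r = 163/51 (r = -326/(-102) = -326*(-1/102) = 163/51 ≈ 3.1961)
254*(r + 103) = 254*(163/51 + 103) = 254*(5416/51) = 1375664/51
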